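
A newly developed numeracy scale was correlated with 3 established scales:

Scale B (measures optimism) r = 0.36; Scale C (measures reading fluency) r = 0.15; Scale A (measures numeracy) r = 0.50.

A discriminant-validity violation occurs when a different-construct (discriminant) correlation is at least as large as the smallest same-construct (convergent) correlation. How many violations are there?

0

Convergent (same construct = numeracy): Scale A.
Smallest convergent = 0.50. Discriminant values: 0.36, 0.15; count ≥ 0.50 → 0.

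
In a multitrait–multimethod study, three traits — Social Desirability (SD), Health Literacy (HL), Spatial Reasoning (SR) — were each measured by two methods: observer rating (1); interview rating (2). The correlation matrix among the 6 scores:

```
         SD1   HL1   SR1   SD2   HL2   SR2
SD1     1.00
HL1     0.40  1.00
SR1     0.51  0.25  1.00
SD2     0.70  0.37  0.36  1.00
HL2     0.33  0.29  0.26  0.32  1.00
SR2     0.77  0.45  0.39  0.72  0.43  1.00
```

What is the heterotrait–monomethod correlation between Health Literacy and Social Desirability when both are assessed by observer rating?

Different traits, same method: r(HL1, SD1) = 0.40.

0.40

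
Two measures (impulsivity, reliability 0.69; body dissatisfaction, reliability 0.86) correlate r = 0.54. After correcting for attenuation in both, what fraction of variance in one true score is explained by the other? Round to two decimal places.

0.49

Disattenuated r = 0.54 / √(0.69 × 0.86) = 0.54 / 0.7703 = 0.7010.
Shared true-score variance = 0.7010² = 0.4914 ≈ 0.49.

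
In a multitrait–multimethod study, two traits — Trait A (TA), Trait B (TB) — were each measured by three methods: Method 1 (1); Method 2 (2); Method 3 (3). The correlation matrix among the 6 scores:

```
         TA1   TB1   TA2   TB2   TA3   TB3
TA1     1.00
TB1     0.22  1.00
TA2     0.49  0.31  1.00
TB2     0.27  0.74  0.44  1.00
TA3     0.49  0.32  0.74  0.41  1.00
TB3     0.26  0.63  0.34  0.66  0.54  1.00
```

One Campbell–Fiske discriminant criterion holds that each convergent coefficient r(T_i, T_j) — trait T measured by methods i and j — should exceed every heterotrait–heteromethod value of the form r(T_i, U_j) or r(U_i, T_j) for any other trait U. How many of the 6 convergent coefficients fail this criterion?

0

Convergent coefficients and their comparison sets:
TA (methods 1·2): 0.49 vs {0.27, 0.31} → pass.
TA (methods 1·3): 0.49 vs {0.26, 0.32} → pass.
TA (methods 2·3): 0.74 vs {0.34, 0.41} → pass.
TB (methods 1·2): 0.74 vs {0.31, 0.27} → pass.
TB (methods 1·3): 0.63 vs {0.32, 0.26} → pass.
TB (methods 2·3): 0.66 vs {0.41, 0.34} → pass.
0 of 6 fail.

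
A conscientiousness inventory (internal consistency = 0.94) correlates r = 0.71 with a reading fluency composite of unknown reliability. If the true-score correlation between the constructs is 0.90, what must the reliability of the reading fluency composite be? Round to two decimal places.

r_true = r_obs / √(r_xx · r_yy) ⇒ 0.90 = 0.71 / √(0.94 · r_yy).
√(0.94 · r_yy) = 0.71 / 0.90 = 0.7889; 0.94 · r_yy = 0.6224; r_yy = 0.6224 / 0.94 ≈ 0.66.

0.66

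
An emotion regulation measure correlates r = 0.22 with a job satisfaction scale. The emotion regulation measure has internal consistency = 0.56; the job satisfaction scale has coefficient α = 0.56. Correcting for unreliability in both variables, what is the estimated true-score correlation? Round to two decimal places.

0.39

r_true = r_obs / √(r_xx · r_yy) = 0.22 / √(0.56 × 0.56) = 0.22 / √0.3136 = 0.22 / 0.5600 ≈ 0.39.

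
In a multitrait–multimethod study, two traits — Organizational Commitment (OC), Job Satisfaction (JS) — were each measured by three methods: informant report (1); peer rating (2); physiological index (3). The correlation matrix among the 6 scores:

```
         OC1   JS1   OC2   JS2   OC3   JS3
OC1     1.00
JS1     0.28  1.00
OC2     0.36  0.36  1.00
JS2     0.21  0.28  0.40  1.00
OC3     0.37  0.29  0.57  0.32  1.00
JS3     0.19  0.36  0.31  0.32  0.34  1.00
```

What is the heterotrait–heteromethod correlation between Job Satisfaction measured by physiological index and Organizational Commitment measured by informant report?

Different traits and methods: r(JS3, OC1) = 0.19.

0.19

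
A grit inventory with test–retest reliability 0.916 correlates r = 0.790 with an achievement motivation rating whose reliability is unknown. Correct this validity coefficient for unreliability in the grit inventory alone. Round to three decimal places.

Single correction: r_c = r_obs / √r_xx = 0.790 / √0.916 = 0.790 / 0.9571 ≈ 0.825.

0.825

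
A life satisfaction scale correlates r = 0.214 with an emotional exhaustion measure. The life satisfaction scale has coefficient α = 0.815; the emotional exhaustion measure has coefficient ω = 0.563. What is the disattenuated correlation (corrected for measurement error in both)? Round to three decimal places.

r_true = r_obs / √(r_xx · r_yy) = 0.214 / √(0.815 × 0.563) = 0.214 / √0.458845 = 0.214 / 0.6774 ≈ 0.316.

0.316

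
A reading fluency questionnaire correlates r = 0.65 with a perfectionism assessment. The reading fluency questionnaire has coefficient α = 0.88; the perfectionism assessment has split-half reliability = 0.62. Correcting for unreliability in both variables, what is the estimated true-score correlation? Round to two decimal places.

0.88

r_true = r_obs / √(r_xx · r_yy) = 0.65 / √(0.88 × 0.62) = 0.65 / √0.5456 = 0.65 / 0.7386 ≈ 0.88.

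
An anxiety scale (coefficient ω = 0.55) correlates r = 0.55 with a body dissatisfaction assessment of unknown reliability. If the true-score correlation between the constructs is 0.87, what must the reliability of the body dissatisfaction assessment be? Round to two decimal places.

r_true = r_obs / √(r_xx · r_yy) ⇒ 0.87 = 0.55 / √(0.55 · r_yy).
√(0.55 · r_yy) = 0.55 / 0.87 = 0.6322; 0.55 · r_yy = 0.3997; r_yy = 0.3997 / 0.55 ≈ 0.73.

0.73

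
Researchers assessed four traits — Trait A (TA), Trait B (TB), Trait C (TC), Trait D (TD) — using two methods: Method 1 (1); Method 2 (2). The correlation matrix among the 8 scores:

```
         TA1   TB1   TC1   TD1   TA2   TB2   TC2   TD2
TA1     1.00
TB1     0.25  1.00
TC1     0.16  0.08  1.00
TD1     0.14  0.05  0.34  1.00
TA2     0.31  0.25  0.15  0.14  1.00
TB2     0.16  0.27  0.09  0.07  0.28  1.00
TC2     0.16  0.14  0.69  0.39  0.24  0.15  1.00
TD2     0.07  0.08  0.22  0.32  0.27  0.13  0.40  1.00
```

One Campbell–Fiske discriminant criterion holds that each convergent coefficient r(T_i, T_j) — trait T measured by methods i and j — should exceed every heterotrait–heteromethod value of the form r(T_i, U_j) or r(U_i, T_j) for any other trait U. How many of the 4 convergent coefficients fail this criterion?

1

Convergent coefficients and their comparison sets:
TA (methods 1·2): 0.31 vs {0.16, 0.25, 0.16, 0.15, 0.07, 0.14} → pass.
TB (methods 1·2): 0.27 vs {0.25, 0.16, 0.14, 0.09, 0.08, 0.07} → pass.
TC (methods 1·2): 0.69 vs {0.15, 0.16, 0.09, 0.14, 0.22, 0.39} → pass.
TD (methods 1·2): 0.32 vs {0.14, 0.07, 0.07, 0.08, 0.39, 0.22} → fail.
1 of 4 fail.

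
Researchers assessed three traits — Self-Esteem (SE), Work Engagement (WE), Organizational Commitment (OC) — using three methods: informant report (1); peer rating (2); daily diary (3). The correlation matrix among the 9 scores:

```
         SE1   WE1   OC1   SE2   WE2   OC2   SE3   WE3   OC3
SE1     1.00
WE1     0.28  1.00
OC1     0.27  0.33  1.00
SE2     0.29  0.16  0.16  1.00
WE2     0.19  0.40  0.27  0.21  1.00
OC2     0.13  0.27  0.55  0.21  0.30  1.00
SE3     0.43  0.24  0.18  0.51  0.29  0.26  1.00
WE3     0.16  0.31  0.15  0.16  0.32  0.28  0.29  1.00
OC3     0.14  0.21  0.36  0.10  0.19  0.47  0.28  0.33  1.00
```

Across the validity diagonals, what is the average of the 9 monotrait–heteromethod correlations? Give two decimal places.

Convergent values: 0.29, 0.43, 0.51, 0.40, 0.31, 0.32, 0.55, 0.36, 0.47; mean = 3.64/9 = 0.40.

0.40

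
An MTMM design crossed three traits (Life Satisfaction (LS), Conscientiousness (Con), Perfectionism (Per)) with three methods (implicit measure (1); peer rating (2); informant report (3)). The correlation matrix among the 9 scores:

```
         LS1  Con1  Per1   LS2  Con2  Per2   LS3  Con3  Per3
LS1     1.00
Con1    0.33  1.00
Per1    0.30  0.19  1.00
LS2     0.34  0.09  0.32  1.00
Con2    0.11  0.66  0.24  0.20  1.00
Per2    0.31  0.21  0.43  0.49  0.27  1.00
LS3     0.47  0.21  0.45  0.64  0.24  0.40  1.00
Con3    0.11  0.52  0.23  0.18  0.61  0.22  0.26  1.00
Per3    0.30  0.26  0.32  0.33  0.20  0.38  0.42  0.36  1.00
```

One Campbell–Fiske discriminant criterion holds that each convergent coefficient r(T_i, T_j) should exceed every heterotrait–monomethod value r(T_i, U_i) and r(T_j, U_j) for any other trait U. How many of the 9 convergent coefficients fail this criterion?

Checking each validity diagonal entry against its comparison values:
LS (methods 1·2): 0.34 vs {0.33, 0.20, 0.30, 0.49} → fail.
LS (methods 1·3): 0.47 vs {0.33, 0.26, 0.30, 0.42} → pass.
LS (methods 2·3): 0.64 vs {0.20, 0.26, 0.49, 0.42} → pass.
Con (methods 1·2): 0.66 vs {0.33, 0.20, 0.19, 0.27} → pass.
Con (methods 1·3): 0.52 vs {0.33, 0.26, 0.19, 0.36} → pass.
Con (methods 2·3): 0.61 vs {0.20, 0.26, 0.27, 0.36} → pass.
Per (methods 1·2): 0.43 vs {0.30, 0.49, 0.19, 0.27} → fail.
Per (methods 1·3): 0.32 vs {0.30, 0.42, 0.19, 0.36} → fail.
Per (methods 2·3): 0.38 vs {0.49, 0.42, 0.27, 0.36} → fail.
4 of 9 fail.

4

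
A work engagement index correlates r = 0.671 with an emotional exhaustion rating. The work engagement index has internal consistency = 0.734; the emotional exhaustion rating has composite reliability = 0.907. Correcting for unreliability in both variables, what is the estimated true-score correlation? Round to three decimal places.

0.822

r_true = r_obs / √(r_xx · r_yy) = 0.671 / √(0.734 × 0.907) = 0.671 / √0.665738 = 0.671 / 0.8159 ≈ 0.822.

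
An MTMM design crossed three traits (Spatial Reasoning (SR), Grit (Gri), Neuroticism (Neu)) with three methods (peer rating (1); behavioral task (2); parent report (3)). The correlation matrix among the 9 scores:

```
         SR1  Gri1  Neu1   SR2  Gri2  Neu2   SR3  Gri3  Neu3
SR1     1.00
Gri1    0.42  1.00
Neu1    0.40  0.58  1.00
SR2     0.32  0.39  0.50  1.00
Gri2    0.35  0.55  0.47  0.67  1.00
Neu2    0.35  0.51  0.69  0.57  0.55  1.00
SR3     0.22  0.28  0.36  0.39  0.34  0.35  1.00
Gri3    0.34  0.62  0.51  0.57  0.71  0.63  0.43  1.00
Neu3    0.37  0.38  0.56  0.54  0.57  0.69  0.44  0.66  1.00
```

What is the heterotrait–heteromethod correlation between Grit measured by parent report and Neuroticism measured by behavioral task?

Different traits and methods: r(Gri3, Neu2) = 0.63.

0.63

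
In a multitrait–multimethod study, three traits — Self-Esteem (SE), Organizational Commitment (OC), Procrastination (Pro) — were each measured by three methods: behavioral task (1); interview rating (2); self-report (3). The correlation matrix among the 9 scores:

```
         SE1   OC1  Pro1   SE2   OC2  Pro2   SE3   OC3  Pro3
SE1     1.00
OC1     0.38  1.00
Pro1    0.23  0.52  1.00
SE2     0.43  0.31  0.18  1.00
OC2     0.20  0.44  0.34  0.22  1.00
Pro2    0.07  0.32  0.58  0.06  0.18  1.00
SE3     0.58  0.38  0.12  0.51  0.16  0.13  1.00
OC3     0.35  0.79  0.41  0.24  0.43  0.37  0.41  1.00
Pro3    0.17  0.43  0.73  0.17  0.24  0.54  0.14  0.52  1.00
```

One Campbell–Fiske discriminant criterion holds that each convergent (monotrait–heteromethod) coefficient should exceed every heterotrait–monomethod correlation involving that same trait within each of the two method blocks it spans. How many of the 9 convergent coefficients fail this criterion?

2

Checking each validity diagonal entry against its comparison values:
SE (methods 1·2): 0.43 vs {0.38, 0.22, 0.23, 0.06} → pass.
SE (methods 1·3): 0.58 vs {0.38, 0.41, 0.23, 0.14} → pass.
SE (methods 2·3): 0.51 vs {0.22, 0.41, 0.06, 0.14} → pass.
OC (methods 1·2): 0.44 vs {0.38, 0.22, 0.52, 0.18} → fail.
OC (methods 1·3): 0.79 vs {0.38, 0.41, 0.52, 0.52} → pass.
OC (methods 2·3): 0.43 vs {0.22, 0.41, 0.18, 0.52} → fail.
Pro (methods 1·2): 0.58 vs {0.23, 0.06, 0.52, 0.18} → pass.
Pro (methods 1·3): 0.73 vs {0.23, 0.14, 0.52, 0.52} → pass.
Pro (methods 2·3): 0.54 vs {0.06, 0.14, 0.18, 0.52} → pass.
2 of 9 fail.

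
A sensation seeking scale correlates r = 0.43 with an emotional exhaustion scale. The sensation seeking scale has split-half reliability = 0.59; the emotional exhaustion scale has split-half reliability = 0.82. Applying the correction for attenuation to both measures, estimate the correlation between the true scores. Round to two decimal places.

r_true = r_obs / √(r_xx · r_yy) = 0.43 / √(0.59 × 0.82) = 0.43 / √0.4838 = 0.43 / 0.6956 ≈ 0.62.

0.62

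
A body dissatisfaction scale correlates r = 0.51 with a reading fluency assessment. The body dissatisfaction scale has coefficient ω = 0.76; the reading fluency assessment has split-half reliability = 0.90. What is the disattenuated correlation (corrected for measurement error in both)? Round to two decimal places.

0.62

r_true = r_obs / √(r_xx · r_yy) = 0.51 / √(0.76 × 0.90) = 0.51 / √0.6840 = 0.51 / 0.8270 ≈ 0.62.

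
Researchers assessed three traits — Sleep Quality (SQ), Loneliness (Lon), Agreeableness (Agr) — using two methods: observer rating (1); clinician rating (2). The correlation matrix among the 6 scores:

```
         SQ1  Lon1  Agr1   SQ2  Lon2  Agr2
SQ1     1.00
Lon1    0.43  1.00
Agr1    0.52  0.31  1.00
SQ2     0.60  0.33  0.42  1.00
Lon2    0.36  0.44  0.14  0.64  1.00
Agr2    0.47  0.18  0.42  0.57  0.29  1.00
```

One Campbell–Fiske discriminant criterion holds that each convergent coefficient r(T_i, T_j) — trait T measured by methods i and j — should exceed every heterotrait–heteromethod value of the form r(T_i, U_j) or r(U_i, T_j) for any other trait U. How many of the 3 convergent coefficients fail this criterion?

1

Each convergent coefficient versus the relevant comparison correlations:
SQ (methods 1·2): 0.60 vs {0.36, 0.33, 0.47, 0.42} → pass.
Lon (methods 1·2): 0.44 vs {0.33, 0.36, 0.18, 0.14} → pass.
Agr (methods 1·2): 0.42 vs {0.42, 0.47, 0.14, 0.18} → fail.
1 of 3 fail.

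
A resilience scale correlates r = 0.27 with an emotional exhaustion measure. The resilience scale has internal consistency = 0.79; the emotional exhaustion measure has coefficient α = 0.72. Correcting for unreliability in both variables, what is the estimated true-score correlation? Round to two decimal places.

r_true = r_obs / √(r_xx · r_yy) = 0.27 / √(0.79 × 0.72) = 0.27 / √0.5688 = 0.27 / 0.7542 ≈ 0.36.

0.36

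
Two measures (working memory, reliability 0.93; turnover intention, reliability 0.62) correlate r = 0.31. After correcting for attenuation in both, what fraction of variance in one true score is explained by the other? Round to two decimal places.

0.17

Disattenuated r = 0.31 / √(0.93 × 0.62) = 0.31 / 0.7593 = 0.4083.
Shared true-score variance = 0.4083² = 0.1667 ≈ 0.17.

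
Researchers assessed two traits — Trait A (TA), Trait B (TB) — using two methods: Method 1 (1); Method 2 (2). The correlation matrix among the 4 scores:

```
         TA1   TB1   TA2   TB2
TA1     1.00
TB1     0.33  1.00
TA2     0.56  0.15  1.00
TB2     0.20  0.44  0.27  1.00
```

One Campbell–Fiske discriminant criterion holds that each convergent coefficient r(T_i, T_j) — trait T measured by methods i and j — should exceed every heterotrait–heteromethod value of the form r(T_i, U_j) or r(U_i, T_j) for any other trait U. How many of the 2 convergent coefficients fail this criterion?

0

Each convergent coefficient versus the relevant comparison correlations:
TA (methods 1·2): 0.56 vs {0.20, 0.15} → pass.
TB (methods 1·2): 0.44 vs {0.15, 0.20} → pass.
0 of 2 fail.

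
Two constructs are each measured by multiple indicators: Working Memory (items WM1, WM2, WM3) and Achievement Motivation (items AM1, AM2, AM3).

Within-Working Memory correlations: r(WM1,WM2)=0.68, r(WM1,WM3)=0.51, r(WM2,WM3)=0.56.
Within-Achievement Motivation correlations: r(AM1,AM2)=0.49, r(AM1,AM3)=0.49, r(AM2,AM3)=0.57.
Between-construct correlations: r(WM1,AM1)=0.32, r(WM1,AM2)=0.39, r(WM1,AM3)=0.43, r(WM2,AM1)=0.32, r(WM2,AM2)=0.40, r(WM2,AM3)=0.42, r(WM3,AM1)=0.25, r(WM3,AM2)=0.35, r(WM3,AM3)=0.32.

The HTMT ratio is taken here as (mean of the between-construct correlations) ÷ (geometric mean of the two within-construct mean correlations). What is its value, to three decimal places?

Between-construct mean = 3.20/9 = 0.3556.
Mean within-WM = 1.75/3 = 0.5833; mean within-AM = 1.55/3 = 0.5167.
Geometric mean = √(0.5833 × 0.5167) = 0.5490.
HTMT = 0.3556 / 0.5490 = 0.648.

0.648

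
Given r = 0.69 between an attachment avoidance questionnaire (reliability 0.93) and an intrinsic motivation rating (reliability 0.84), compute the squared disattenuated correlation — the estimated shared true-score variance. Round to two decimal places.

0.61

Disattenuated r = 0.69 / √(0.93 × 0.84) = 0.69 / 0.8839 = 0.7806.
Shared true-score variance = 0.7806² = 0.6093 ≈ 0.61.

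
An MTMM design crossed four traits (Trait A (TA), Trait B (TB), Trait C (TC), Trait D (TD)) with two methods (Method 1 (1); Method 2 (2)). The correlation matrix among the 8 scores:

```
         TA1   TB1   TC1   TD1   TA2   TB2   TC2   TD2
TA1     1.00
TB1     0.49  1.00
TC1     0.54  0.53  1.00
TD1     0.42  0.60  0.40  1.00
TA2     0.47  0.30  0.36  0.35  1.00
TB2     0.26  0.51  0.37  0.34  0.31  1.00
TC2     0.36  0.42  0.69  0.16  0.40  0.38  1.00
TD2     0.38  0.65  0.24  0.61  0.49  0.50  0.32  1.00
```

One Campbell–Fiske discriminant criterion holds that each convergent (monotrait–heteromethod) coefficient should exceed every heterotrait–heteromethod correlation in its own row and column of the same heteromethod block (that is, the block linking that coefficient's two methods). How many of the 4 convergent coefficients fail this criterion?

Convergent coefficients and their comparison sets:
TA (methods 1·2): 0.47 vs {0.26, 0.30, 0.36, 0.36, 0.38, 0.35} → pass.
TB (methods 1·2): 0.51 vs {0.30, 0.26, 0.42, 0.37, 0.65, 0.34} → fail.
TC (methods 1·2): 0.69 vs {0.36, 0.36, 0.37, 0.42, 0.24, 0.16} → pass.
TD (methods 1·2): 0.61 vs {0.35, 0.38, 0.34, 0.65, 0.16, 0.24} → fail.
2 of 4 fail.

2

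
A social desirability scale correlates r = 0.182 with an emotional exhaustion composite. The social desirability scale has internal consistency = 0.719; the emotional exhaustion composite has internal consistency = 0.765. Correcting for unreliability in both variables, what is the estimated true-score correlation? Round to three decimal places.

r_true = r_obs / √(r_xx · r_yy) = 0.182 / √(0.719 × 0.765) = 0.182 / √0.550035 = 0.182 / 0.7416 ≈ 0.245.

0.245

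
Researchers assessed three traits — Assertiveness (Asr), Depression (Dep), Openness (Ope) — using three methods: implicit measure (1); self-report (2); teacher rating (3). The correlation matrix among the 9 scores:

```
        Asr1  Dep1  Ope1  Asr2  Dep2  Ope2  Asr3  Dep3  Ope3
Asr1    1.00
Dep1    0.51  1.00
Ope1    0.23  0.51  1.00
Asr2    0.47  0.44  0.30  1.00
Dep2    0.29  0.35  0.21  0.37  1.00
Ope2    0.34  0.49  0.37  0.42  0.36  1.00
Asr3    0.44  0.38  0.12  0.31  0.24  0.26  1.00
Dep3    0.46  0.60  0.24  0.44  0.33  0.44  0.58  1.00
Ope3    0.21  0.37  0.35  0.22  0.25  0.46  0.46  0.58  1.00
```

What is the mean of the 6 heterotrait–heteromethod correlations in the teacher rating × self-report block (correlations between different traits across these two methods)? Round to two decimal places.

0.31

HTHM values (method 3 × method 2): 0.24, 0.26, 0.44, 0.44, 0.22, 0.25; mean = 1.85/6 = 0.31.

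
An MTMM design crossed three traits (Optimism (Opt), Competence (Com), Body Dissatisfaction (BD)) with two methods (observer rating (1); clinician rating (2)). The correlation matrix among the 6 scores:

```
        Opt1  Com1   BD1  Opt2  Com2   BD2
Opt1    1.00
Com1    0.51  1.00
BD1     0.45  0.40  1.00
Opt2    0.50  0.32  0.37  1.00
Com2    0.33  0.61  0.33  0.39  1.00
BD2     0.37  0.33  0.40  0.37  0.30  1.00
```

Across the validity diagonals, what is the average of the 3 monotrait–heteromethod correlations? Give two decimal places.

0.50

Convergent values: 0.50, 0.61, 0.40; mean = 1.51/3 = 0.50.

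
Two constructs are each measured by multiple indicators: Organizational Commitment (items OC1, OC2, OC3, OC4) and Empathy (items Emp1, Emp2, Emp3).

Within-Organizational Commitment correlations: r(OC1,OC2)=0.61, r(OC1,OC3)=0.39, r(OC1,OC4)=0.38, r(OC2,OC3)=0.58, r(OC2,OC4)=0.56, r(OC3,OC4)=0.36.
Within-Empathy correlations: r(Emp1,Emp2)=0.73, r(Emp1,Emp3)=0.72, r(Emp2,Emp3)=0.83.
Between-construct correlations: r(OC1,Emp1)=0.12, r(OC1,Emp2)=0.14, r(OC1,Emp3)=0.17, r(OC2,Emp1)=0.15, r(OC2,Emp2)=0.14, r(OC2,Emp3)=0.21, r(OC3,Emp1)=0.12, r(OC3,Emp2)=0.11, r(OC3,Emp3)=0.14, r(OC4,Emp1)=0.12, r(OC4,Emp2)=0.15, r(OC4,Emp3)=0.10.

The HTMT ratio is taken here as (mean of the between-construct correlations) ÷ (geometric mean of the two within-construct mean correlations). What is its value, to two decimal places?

0.23

Mean heterotrait r = 1.67/12 = 0.1392.
Mean within-OC = 2.88/6 = 0.4800; mean within-Emp = 2.28/3 = 0.7600.
Geometric mean = √(0.4800 × 0.7600) = 0.6040.
HTMT = 0.1392 / 0.6040 = 0.23.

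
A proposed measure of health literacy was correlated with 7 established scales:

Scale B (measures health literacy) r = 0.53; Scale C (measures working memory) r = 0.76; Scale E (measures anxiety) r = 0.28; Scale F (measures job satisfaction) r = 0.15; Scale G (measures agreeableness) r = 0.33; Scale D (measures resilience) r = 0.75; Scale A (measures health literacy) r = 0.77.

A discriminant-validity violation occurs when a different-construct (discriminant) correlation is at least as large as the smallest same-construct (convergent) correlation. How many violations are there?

2

Convergent (same construct = health literacy): Scale B, Scale A.
Smallest convergent = 0.53. Discriminant values: 0.76, 0.28, 0.15, 0.33, 0.75; count ≥ 0.53 → 2.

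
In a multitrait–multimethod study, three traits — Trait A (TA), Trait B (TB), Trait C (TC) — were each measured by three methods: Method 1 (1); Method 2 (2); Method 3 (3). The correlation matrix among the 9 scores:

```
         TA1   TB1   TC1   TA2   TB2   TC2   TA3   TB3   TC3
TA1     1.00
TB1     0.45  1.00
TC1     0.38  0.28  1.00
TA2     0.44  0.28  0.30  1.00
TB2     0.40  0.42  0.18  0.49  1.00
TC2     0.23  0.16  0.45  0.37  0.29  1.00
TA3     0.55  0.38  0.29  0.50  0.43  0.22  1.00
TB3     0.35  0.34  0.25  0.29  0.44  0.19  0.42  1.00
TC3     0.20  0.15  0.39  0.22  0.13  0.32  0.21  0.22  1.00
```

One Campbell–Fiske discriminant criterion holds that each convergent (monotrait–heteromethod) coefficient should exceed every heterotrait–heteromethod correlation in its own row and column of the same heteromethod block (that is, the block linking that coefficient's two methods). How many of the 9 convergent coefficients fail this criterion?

1

Each convergent coefficient versus the relevant comparison correlations:
TA (methods 1·2): 0.44 vs {0.40, 0.28, 0.23, 0.30} → pass.
TA (methods 1·3): 0.55 vs {0.35, 0.38, 0.20, 0.29} → pass.
TA (methods 2·3): 0.50 vs {0.29, 0.43, 0.22, 0.22} → pass.
TB (methods 1·2): 0.42 vs {0.28, 0.40, 0.16, 0.18} → pass.
TB (methods 1·3): 0.34 vs {0.38, 0.35, 0.15, 0.25} → fail.
TB (methods 2·3): 0.44 vs {0.43, 0.29, 0.13, 0.19} → pass.
TC (methods 1·2): 0.45 vs {0.30, 0.23, 0.18, 0.16} → pass.
TC (methods 1·3): 0.39 vs {0.29, 0.20, 0.25, 0.15} → pass.
TC (methods 2·3): 0.32 vs {0.22, 0.22, 0.19, 0.13} → pass.
1 of 9 fail.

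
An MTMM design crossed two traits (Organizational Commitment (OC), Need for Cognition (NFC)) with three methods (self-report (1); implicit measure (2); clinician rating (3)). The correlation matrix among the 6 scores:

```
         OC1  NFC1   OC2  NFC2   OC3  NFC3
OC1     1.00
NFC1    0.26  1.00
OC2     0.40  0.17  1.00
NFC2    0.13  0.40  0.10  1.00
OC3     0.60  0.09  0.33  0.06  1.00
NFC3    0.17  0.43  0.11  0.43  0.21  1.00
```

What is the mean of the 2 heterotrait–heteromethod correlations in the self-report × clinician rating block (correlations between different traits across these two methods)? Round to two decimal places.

HTHM values (method 1 × method 3): 0.17, 0.09; mean = 0.26/2 = 0.13.

0.13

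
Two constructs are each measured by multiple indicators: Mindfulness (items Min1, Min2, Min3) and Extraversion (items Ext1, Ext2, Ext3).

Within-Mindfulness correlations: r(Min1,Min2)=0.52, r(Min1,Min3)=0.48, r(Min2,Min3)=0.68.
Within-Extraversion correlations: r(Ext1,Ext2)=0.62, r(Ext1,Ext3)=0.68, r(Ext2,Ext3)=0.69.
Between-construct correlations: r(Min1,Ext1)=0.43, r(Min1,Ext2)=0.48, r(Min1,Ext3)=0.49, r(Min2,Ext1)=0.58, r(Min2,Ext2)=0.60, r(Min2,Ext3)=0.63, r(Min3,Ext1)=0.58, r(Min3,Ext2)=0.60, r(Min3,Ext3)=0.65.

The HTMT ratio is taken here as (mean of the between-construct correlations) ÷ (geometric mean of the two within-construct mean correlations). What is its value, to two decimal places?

Mean between = 5.04/9 = 0.5600.
Mean within-Min = 1.68/3 = 0.5600; mean within-Ext = 1.99/3 = 0.6633.
Geometric mean = √(0.5600 × 0.6633) = 0.6095.
HTMT = 0.5600 / 0.6095 = 0.92.

0.92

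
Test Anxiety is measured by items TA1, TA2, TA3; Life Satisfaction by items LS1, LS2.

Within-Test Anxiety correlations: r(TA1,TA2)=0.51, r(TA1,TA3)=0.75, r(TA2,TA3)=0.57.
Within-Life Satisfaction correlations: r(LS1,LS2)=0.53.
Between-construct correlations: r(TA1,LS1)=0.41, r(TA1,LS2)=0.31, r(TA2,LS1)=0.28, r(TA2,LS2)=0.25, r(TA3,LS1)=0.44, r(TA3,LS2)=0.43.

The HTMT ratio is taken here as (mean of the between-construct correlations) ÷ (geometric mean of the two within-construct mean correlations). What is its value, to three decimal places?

0.621

Mean between = 2.12/6 = 0.3533.
Mean within-TA = 1.83/3 = 0.6100; mean within-LS = 0.53/1 = 0.5300.
Geometric mean = √(0.6100 × 0.5300) = 0.5686.
HTMT = 0.3533 / 0.5686 = 0.621.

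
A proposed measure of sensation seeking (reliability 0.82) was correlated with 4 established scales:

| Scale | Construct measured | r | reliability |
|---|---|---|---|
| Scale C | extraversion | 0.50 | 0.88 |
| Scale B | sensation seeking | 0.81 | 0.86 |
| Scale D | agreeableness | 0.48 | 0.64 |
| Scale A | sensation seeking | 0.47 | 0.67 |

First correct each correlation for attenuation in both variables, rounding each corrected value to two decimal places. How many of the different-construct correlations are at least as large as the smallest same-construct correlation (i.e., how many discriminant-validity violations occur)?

1

Disattenuated r (r / √(r_scale · r_new)):
  Scale C (disc): 0.50 / √(0.88·0.82) = 0.59
  Scale B (conv): 0.81 / √(0.86·0.82) = 0.96
  Scale D (disc): 0.48 / √(0.64·0.82) = 0.66
  Scale A (conv): 0.47 / √(0.67·0.82) = 0.63
Smallest convergent = 0.63. Discriminant values: 0.59, 0.66; count ≥ 0.63 → 1.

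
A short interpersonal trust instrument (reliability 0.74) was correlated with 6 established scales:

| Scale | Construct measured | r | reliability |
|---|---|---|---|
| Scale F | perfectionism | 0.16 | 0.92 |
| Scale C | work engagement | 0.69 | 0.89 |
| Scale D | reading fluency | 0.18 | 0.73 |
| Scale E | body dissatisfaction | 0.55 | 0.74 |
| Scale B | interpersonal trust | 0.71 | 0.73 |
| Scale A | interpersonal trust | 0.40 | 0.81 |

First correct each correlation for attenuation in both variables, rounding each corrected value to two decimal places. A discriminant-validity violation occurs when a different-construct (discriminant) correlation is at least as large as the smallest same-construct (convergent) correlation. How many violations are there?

2

Disattenuated r (r / √(r_scale · r_new)):
  Scale F (disc): 0.16 / √(0.92·0.74) = 0.19
  Scale C (disc): 0.69 / √(0.89·0.74) = 0.85
  Scale D (disc): 0.18 / √(0.73·0.74) = 0.24
  Scale E (disc): 0.55 / √(0.74·0.74) = 0.74
  Scale B (conv): 0.71 / √(0.73·0.74) = 0.97
  Scale A (conv): 0.40 / √(0.81·0.74) = 0.52
Smallest convergent = 0.52. Discriminant values: 0.19, 0.85, 0.24, 0.74; count ≥ 0.52 → 2.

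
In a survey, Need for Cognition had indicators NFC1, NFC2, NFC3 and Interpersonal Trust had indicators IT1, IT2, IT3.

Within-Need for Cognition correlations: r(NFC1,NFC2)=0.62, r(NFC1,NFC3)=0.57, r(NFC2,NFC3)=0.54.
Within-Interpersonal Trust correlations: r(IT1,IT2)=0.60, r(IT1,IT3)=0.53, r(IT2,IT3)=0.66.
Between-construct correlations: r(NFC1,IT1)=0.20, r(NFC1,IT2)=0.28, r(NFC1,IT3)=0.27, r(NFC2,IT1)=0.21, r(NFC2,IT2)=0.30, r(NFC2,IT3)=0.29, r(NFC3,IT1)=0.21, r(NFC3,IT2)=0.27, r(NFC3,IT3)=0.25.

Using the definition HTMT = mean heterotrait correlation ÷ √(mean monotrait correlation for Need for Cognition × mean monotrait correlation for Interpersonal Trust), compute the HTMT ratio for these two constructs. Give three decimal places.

0.432

Between-construct mean = 2.28/9 = 0.2533.
Mean within-NFC = 1.73/3 = 0.5767; mean within-IT = 1.79/3 = 0.5967.
Geometric mean = √(0.5767 × 0.5967) = 0.5866.
HTMT = 0.2533 / 0.5866 = 0.432.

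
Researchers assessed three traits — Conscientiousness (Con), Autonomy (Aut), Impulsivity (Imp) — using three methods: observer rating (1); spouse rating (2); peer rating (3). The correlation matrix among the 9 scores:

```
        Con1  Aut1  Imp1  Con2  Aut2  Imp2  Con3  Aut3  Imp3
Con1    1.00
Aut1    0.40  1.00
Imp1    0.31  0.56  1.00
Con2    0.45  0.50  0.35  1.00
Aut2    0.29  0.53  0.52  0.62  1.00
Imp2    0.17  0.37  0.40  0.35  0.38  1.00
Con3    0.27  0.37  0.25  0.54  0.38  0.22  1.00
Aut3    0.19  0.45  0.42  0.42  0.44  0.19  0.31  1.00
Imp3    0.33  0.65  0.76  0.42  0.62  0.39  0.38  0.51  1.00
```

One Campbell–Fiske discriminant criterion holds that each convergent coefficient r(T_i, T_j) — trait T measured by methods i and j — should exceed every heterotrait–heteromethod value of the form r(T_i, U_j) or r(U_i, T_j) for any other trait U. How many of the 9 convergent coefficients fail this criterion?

6

Checking each validity diagonal entry against its comparison values:
Con (methods 1·2): 0.45 vs {0.29, 0.50, 0.17, 0.35} → fail.
Con (methods 1·3): 0.27 vs {0.19, 0.37, 0.33, 0.25} → fail.
Con (methods 2·3): 0.54 vs {0.42, 0.38, 0.42, 0.22} → pass.
Aut (methods 1·2): 0.53 vs {0.50, 0.29, 0.37, 0.52} → pass.
Aut (methods 1·3): 0.45 vs {0.37, 0.19, 0.65, 0.42} → fail.
Aut (methods 2·3): 0.44 vs {0.38, 0.42, 0.62, 0.19} → fail.
Imp (methods 1·2): 0.40 vs {0.35, 0.17, 0.52, 0.37} → fail.
Imp (methods 1·3): 0.76 vs {0.25, 0.33, 0.42, 0.65} → pass.
Imp (methods 2·3): 0.39 vs {0.22, 0.42, 0.19, 0.62} → fail.
6 of 9 fail.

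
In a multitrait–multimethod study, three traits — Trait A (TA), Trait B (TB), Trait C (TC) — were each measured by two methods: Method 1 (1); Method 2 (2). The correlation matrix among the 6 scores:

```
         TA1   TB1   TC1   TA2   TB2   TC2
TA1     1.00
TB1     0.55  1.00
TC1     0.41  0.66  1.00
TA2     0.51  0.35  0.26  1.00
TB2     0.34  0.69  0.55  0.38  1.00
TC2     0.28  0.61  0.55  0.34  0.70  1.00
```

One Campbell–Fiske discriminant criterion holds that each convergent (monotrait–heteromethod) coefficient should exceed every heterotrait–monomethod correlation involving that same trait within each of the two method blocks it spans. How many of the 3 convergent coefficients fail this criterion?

3

Checking each validity diagonal entry against its comparison values:
TA (methods 1·2): 0.51 vs {0.55, 0.38, 0.41, 0.34} → fail.
TB (methods 1·2): 0.69 vs {0.55, 0.38, 0.66, 0.70} → fail.
TC (methods 1·2): 0.55 vs {0.41, 0.34, 0.66, 0.70} → fail.
3 of 3 fail.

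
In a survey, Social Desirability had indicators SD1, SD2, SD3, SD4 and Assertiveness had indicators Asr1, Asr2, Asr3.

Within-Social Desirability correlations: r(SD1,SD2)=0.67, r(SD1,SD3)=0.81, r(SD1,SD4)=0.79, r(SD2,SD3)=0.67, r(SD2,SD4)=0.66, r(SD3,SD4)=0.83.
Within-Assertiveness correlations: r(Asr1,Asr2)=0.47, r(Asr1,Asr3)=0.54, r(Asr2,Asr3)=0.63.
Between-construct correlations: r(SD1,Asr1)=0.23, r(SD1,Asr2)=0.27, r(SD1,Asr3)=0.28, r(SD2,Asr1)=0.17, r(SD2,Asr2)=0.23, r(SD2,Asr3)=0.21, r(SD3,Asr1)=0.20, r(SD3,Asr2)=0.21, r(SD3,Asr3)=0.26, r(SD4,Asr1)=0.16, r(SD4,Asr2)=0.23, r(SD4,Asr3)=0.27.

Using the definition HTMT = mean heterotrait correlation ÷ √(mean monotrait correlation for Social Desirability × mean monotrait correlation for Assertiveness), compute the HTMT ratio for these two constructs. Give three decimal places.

0.357

Mean between = 2.72/12 = 0.2267.
Mean within-SD = 4.43/6 = 0.7383; mean within-Asr = 1.64/3 = 0.5467.
Geometric mean = √(0.7383 × 0.5467) = 0.6353.
HTMT = 0.2267 / 0.6353 = 0.357.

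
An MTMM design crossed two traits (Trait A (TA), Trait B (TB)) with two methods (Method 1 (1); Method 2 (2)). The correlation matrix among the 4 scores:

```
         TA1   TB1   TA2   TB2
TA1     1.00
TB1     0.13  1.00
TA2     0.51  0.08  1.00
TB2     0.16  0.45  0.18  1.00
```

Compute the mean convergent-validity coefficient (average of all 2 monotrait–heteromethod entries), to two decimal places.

0.48

Convergent values: 0.51, 0.45; mean = 0.96/2 = 0.48.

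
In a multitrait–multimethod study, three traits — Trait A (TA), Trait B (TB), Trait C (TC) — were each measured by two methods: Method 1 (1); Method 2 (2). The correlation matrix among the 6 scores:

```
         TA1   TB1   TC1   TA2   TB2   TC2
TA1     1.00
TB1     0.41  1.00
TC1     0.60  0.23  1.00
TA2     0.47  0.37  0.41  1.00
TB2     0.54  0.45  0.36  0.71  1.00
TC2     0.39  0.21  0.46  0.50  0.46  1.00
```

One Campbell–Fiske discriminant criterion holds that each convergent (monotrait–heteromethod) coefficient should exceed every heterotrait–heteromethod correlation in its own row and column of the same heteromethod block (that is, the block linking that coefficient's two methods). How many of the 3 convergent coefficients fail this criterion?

2

Each convergent coefficient versus the relevant comparison correlations:
TA (methods 1·2): 0.47 vs {0.54, 0.37, 0.39, 0.41} → fail.
TB (methods 1·2): 0.45 vs {0.37, 0.54, 0.21, 0.36} → fail.
TC (methods 1·2): 0.46 vs {0.41, 0.39, 0.36, 0.21} → pass.
2 of 3 fail.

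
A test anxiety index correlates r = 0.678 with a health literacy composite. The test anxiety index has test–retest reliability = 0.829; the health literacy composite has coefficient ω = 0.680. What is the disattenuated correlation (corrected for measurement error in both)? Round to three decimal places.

r_true = r_obs / √(r_xx · r_yy) = 0.678 / √(0.829 × 0.680) = 0.678 / √0.563720 = 0.678 / 0.7508 ≈ 0.903.

0.903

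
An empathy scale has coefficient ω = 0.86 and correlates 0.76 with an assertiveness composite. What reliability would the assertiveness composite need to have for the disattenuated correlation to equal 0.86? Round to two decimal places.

0.91

r_true = r_obs / √(r_xx · r_yy) ⇒ 0.86 = 0.76 / √(0.86 · r_yy).
√(0.86 · r_yy) = 0.76 / 0.86 = 0.8837; 0.86 · r_yy = 0.7809; r_yy = 0.7809 / 0.86 ≈ 0.91.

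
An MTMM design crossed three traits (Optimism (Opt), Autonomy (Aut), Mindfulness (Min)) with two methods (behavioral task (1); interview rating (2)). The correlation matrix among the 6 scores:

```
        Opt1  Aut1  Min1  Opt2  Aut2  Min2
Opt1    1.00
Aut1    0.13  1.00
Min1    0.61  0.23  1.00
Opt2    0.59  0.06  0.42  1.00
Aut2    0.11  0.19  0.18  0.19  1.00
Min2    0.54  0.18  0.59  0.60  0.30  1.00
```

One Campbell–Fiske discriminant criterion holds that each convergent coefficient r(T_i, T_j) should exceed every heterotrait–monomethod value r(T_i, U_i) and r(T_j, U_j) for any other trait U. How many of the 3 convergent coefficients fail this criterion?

3

Checking each validity diagonal entry against its comparison values:
Opt (methods 1·2): 0.59 vs {0.13, 0.19, 0.61, 0.60} → fail.
Aut (methods 1·2): 0.19 vs {0.13, 0.19, 0.23, 0.30} → fail.
Min (methods 1·2): 0.59 vs {0.61, 0.60, 0.23, 0.30} → fail.
3 of 3 fail.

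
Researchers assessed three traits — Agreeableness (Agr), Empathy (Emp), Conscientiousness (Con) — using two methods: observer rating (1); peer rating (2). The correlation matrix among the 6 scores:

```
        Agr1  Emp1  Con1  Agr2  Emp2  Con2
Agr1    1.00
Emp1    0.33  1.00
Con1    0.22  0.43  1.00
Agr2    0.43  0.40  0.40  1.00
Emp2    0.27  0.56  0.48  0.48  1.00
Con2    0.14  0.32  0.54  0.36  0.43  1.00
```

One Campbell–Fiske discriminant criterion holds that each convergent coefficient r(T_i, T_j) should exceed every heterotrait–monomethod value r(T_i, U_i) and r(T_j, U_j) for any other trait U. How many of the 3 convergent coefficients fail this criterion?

Convergent coefficients and their comparison sets:
Agr (methods 1·2): 0.43 vs {0.33, 0.48, 0.22, 0.36} → fail.
Emp (methods 1·2): 0.56 vs {0.33, 0.48, 0.43, 0.43} → pass.
Con (methods 1·2): 0.54 vs {0.22, 0.36, 0.43, 0.43} → pass.
1 of 3 fail.

1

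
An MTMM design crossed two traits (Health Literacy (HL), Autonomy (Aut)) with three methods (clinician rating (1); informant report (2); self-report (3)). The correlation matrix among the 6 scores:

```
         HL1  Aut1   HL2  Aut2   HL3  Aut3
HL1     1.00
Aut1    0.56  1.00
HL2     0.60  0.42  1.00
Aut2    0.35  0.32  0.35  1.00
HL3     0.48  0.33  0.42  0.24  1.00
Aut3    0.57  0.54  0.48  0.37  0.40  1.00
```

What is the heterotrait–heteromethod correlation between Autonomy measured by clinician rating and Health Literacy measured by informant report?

0.42

Different traits and methods: r(Aut1, HL2) = 0.42.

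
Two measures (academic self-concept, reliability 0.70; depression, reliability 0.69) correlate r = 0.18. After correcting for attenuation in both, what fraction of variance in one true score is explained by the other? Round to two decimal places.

Disattenuated r = 0.18 / √(0.70 × 0.69) = 0.18 / 0.6950 = 0.2590.
Shared true-score variance = 0.2590² = 0.0671 ≈ 0.07.

0.07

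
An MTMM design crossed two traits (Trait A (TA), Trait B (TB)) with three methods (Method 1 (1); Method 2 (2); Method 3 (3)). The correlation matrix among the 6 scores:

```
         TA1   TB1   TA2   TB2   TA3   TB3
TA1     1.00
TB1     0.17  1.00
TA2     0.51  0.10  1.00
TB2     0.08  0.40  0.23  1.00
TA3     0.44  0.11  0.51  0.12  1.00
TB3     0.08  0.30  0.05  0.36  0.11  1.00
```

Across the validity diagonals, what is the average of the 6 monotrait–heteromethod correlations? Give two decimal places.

Convergent values: 0.51, 0.44, 0.51, 0.40, 0.30, 0.36; mean = 2.52/6 = 0.42.

0.42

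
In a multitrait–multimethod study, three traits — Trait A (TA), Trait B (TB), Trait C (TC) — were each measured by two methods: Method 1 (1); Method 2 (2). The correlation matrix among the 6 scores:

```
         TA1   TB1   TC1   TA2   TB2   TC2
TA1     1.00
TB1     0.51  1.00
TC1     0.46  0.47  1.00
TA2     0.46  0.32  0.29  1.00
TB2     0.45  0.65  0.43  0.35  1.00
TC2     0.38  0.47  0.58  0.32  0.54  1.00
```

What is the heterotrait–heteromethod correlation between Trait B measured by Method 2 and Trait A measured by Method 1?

Different traits and methods: r(TB2, TA1) = 0.45.

0.45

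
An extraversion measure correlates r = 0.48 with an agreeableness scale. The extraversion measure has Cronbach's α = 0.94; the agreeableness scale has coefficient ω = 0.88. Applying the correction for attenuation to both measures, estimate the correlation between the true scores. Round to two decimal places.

r_true = r_obs / √(r_xx · r_yy) = 0.48 / √(0.94 × 0.88) = 0.48 / √0.8272 = 0.48 / 0.9095 ≈ 0.53.

0.53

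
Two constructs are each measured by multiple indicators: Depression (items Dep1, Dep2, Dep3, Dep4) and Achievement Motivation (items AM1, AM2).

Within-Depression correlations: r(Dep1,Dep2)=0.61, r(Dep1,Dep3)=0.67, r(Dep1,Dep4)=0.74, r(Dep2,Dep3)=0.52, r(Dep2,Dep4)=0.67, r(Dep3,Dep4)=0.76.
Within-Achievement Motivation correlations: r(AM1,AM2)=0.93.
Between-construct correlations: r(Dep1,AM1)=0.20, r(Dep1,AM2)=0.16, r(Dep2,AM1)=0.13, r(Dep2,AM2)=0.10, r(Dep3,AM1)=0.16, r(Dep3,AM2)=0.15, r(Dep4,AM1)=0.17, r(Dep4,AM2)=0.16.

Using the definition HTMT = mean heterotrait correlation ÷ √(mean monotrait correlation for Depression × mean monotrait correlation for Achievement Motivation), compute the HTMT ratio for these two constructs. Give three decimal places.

Mean between = 1.23/8 = 0.1538.
Mean within-Dep = 3.97/6 = 0.6617; mean within-AM = 0.93/1 = 0.9300.
Geometric mean = √(0.6617 × 0.9300) = 0.7845.
HTMT = 0.1538 / 0.7845 = 0.196.

0.196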